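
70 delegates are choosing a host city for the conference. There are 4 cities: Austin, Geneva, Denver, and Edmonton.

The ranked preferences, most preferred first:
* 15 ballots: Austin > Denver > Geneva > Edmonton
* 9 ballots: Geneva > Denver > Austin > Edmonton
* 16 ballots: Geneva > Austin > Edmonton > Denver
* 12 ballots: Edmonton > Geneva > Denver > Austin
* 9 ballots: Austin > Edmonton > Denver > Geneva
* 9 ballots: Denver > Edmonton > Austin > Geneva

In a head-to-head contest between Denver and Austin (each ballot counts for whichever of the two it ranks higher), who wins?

Denver is ranked above Austin on 30 ballots; Austin above Denver on 40.

Austin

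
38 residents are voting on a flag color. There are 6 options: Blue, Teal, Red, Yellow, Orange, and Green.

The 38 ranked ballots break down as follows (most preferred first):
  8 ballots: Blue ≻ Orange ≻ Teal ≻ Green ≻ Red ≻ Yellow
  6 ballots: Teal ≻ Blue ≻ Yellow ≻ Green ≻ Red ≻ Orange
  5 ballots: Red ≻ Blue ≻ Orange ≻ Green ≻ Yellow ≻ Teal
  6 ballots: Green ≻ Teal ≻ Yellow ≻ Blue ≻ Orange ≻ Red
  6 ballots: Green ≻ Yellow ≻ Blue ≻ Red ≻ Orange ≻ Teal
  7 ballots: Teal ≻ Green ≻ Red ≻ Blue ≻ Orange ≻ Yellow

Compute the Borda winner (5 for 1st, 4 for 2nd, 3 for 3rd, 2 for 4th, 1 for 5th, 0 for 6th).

Blue: 8×5 + 6×4 + 5×4 + 6×2 + 6×3 + 7×2 = 128
Teal: 8×3 + 6×5 + 5×0 + 6×4 + 6×0 + 7×5 = 113
Red: 8×1 + 6×1 + 5×5 + 6×0 + 6×2 + 7×3 = 72
Yellow: 8×0 + 6×3 + 5×1 + 6×3 + 6×4 + 7×0 = 65
Orange: 8×4 + 6×0 + 5×3 + 6×1 + 6×1 + 7×1 = 66
Green: 8×2 + 6×2 + 5×2 + 6×5 + 6×5 + 7×4 = 126

Blue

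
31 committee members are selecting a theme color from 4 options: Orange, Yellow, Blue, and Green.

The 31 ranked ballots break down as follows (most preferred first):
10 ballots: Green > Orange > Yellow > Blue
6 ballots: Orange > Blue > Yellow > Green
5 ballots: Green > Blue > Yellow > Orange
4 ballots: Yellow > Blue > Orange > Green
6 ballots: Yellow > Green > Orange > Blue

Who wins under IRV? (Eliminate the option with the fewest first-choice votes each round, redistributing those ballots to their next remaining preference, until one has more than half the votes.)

Round 1: Orange 6, Yellow 10, Blue 0, Green 15. Blue eliminated.
Round 2: Orange 6, Yellow 10, Green 15. Orange eliminated.
Round 3: Yellow 16, Green 15. Yellow has a majority (≥16).

Yellow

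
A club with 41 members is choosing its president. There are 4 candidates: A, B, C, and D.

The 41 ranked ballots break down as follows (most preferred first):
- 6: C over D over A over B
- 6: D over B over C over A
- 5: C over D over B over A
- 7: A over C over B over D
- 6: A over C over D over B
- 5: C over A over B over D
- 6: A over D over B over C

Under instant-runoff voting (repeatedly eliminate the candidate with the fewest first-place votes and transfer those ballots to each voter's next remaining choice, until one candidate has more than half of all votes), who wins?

C

Round 1: A 19, B 0, C 16, D 6. B eliminated.
Round 2: A 19, C 16, D 6. D eliminated.
Round 3: A 19, C 22. C has a majority (≥21).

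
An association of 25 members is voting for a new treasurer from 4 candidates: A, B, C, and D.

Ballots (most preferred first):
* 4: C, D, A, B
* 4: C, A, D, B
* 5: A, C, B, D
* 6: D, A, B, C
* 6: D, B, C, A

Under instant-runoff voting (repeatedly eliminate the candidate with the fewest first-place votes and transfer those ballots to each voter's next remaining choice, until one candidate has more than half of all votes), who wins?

C

Round 1: A 5, B 0, C 8, D 12. B eliminated.
Round 2: A 5, C 8, D 12. A eliminated.
Round 3: C 13, D 12. C has a majority (≥13).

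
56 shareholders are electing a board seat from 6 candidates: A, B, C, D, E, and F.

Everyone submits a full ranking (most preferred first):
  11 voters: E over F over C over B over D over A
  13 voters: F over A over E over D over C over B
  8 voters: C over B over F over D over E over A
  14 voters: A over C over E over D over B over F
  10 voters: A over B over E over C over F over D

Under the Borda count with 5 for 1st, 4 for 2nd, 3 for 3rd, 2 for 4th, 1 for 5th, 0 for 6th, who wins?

E

A: 11×0 + 13×4 + 8×0 + 14×5 + 10×5 = 172
B: 11×2 + 13×0 + 8×4 + 14×1 + 10×4 = 108
C: 11×3 + 13×1 + 8×5 + 14×4 + 10×2 = 162
D: 11×1 + 13×2 + 8×2 + 14×2 + 10×0 = 81
E: 11×5 + 13×3 + 8×1 + 14×3 + 10×3 = 174
F: 11×4 + 13×5 + 8×3 + 14×0 + 10×1 = 143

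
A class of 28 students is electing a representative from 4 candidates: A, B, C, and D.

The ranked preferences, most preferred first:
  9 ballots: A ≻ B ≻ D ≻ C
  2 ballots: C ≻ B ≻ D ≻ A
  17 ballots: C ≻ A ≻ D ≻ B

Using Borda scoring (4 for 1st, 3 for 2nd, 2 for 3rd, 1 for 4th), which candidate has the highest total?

A

A: 9×4 + 2×1 + 17×3 = 89
B: 9×3 + 2×3 + 17×1 = 50
C: 9×1 + 2×4 + 17×4 = 85
D: 9×2 + 2×2 + 17×2 = 56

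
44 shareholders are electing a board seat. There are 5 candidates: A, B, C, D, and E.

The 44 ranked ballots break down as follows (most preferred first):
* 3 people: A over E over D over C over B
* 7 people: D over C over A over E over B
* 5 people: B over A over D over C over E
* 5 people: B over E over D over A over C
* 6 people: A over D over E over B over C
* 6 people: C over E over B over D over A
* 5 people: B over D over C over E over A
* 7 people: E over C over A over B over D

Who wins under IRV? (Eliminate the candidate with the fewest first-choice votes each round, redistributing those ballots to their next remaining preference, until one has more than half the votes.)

Round 1: A 9, B 15, C 6, D 7, E 7. C eliminated.
Round 2: A 9, B 15, D 7, E 13. D eliminated.
Round 3: A 16, B 15, E 13. E eliminated.
Round 4: A 23, B 21. A has a majority (≥23).

A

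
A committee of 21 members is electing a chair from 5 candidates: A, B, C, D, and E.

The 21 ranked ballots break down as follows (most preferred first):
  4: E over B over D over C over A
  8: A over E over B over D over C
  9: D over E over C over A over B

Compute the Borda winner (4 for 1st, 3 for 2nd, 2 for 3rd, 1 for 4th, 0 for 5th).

A: 4×0 + 8×4 + 9×1 = 41
B: 4×3 + 8×2 + 9×0 = 28
C: 4×1 + 8×0 + 9×2 = 22
D: 4×2 + 8×1 + 9×4 = 52
E: 4×4 + 8×3 + 9×3 = 67

E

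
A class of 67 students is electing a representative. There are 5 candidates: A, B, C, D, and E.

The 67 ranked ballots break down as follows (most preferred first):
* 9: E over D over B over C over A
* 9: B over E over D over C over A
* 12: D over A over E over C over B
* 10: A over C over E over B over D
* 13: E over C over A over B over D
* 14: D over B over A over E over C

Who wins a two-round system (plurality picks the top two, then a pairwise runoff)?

Round 1 first-place votes: A 10, B 9, C 0, D 26, E 22. D and E advance.
Runoff: D is ranked above E on 26 ballots, E above D on 41.

E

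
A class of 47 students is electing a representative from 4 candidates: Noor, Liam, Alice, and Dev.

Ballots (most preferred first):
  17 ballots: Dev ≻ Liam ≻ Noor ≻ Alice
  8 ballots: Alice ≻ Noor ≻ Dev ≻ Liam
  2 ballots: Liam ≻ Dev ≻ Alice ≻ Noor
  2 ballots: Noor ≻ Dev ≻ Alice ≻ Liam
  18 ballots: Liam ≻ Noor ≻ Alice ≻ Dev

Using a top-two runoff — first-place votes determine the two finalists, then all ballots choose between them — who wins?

Dev

Round 1 first-place votes: Noor 2, Liam 20, Alice 8, Dev 17. Liam and Dev advance.
Runoff: Liam is ranked above Dev on 20 ballots, Dev above Liam on 27.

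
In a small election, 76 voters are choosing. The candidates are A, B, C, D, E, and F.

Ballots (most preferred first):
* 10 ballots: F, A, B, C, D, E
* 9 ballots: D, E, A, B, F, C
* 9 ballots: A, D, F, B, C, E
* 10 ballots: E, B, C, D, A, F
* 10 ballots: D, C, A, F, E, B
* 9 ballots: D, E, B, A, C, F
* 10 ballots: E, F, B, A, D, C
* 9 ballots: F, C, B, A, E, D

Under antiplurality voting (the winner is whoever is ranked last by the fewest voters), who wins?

Last-place votes: A 0, B 10, C 19, D 9, E 19, F 19.

A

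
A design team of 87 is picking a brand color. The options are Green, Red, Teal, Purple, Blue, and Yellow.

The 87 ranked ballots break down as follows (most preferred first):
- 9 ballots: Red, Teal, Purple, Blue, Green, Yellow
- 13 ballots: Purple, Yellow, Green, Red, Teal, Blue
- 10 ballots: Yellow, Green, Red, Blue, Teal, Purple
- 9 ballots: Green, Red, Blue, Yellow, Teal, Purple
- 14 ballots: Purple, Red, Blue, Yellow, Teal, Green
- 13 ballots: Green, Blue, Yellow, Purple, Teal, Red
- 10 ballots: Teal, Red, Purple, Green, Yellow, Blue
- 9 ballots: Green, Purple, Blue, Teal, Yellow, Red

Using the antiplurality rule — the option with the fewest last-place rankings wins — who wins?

Last-place votes: Green 14, Red 22, Teal 0, Purple 19, Blue 23, Yellow 9.

Teal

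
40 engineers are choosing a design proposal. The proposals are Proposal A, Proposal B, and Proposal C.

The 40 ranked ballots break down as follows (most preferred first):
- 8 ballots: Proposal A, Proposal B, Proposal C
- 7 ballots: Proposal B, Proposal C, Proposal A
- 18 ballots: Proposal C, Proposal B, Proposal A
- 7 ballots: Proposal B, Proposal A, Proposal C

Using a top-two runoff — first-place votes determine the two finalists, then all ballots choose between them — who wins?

Proposal B

Round 1 first-place votes: Proposal A 8, Proposal B 14, Proposal C 18. Proposal C and Proposal B advance.
Runoff: Proposal C is ranked above Proposal B on 18 ballots, Proposal B above Proposal C on 22.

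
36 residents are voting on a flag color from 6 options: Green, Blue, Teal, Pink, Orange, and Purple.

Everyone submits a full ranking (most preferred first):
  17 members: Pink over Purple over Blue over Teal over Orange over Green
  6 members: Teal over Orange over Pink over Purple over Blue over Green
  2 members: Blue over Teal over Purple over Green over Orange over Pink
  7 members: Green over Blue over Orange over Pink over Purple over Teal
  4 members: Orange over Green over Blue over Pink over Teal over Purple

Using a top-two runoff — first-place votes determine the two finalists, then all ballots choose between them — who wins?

Pink

Round 1 first-place votes: Green 7, Blue 2, Teal 6, Pink 17, Orange 4, Purple 0. Pink and Green advance.
Runoff: Pink is ranked above Green on 23 ballots, Green above Pink on 13.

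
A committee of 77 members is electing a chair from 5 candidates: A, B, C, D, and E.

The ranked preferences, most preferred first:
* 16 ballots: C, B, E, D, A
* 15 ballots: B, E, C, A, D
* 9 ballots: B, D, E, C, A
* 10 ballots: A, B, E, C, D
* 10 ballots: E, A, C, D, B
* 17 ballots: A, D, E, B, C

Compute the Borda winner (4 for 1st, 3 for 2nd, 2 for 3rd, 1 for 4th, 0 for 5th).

B

A: 16×0 + 15×1 + 9×0 + 10×4 + 10×3 + 17×4 = 153
B: 16×3 + 15×4 + 9×4 + 10×3 + 10×0 + 17×1 = 191
C: 16×4 + 15×2 + 9×1 + 10×1 + 10×2 + 17×0 = 133
D: 16×1 + 15×0 + 9×3 + 10×0 + 10×1 + 17×3 = 104
E: 16×2 + 15×3 + 9×2 + 10×2 + 10×4 + 17×2 = 189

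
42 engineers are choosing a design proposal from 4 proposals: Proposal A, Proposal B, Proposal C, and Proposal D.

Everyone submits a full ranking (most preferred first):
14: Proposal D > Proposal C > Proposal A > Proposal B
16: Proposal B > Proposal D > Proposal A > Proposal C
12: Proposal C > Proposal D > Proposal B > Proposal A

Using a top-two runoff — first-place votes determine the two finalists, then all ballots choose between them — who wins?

Proposal D

Round 1 first-place votes: Proposal A 0, Proposal B 16, Proposal C 12, Proposal D 14. Proposal B and Proposal D advance.
Runoff: Proposal B is ranked above Proposal D on 16 ballots, Proposal D above Proposal B on 26.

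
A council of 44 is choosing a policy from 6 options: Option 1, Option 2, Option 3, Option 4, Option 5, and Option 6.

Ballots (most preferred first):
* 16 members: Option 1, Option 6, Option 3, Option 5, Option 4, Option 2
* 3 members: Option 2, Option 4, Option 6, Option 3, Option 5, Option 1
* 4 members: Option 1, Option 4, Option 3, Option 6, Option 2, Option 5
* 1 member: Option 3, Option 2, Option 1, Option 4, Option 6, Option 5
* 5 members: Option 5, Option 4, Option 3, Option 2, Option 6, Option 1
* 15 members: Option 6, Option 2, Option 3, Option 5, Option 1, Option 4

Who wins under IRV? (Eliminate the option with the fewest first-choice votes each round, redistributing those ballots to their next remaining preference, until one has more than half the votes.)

Round 1: Option 1 20, Option 2 3, Option 3 1, Option 4 0, Option 5 5, Option 6 15. Option 4 eliminated.
Round 2: Option 1 20, Option 2 3, Option 3 1, Option 5 5, Option 6 15. Option 3 eliminated.
Round 3: Option 1 20, Option 2 4, Option 5 5, Option 6 15. Option 2 eliminated.
Round 4: Option 1 21, Option 5 5, Option 6 18. Option 5 eliminated.
Round 5: Option 1 21, Option 6 23. Option 6 has a majority (≥23).

Option 6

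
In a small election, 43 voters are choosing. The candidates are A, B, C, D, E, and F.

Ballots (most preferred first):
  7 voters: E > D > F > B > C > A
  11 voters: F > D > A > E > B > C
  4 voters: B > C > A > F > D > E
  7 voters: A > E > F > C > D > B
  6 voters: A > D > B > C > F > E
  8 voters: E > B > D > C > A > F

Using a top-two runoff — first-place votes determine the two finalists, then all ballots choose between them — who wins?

Round 1 first-place votes: A 13, B 4, C 0, D 0, E 15, F 11. E and A advance.
Runoff: E is ranked above A on 15 ballots, A above E on 28.

A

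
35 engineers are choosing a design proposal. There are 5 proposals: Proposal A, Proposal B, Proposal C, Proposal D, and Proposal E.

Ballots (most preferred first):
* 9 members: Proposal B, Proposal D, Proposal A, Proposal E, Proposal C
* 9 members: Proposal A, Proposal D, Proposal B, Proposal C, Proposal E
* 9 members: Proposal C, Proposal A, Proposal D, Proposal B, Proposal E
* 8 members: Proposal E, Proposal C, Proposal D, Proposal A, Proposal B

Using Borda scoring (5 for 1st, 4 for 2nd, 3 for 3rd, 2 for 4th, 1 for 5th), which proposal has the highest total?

Proposal A: 9×3 + 9×5 + 9×4 + 8×2 = 124
Proposal B: 9×5 + 9×3 + 9×2 + 8×1 = 98
Proposal C: 9×1 + 9×2 + 9×5 + 8×4 = 104
Proposal D: 9×4 + 9×4 + 9×3 + 8×3 = 123
Proposal E: 9×2 + 9×1 + 9×1 + 8×5 = 76

Proposal A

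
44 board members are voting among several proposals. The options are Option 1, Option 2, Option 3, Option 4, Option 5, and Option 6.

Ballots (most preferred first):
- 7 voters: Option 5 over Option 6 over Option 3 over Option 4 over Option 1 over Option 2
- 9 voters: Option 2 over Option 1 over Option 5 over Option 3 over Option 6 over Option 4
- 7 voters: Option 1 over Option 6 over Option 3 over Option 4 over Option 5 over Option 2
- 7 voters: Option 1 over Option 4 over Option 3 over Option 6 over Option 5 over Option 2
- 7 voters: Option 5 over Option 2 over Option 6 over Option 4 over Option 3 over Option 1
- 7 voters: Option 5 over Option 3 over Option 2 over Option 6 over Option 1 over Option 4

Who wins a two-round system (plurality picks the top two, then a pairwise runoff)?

Option 1

Round 1 first-place votes: Option 1 14, Option 2 9, Option 3 0, Option 4 0, Option 5 21, Option 6 0. Option 5 and Option 1 advance.
Runoff: Option 5 is ranked above Option 1 on 21 ballots, Option 1 above Option 5 on 23.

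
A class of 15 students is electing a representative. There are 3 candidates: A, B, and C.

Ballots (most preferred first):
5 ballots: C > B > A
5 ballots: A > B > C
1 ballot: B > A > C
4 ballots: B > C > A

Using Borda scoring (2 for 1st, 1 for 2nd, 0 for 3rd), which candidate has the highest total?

B

A: 5×0 + 5×2 + 1×1 + 4×0 = 11
B: 5×1 + 5×1 + 1×2 + 4×2 = 20
C: 5×2 + 5×0 + 1×0 + 4×1 = 14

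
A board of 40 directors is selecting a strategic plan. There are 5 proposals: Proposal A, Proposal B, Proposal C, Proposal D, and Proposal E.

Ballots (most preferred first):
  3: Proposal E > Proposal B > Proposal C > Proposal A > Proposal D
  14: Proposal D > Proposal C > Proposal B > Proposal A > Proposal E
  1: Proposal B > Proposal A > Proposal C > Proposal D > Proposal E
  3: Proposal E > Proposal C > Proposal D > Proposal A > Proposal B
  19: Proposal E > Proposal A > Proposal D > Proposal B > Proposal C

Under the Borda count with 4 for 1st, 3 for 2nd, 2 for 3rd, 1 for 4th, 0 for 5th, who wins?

Proposal A: 3×1 + 14×1 + 1×3 + 3×1 + 19×3 = 80
Proposal B: 3×3 + 14×2 + 1×4 + 3×0 + 19×1 = 60
Proposal C: 3×2 + 14×3 + 1×2 + 3×3 + 19×0 = 59
Proposal D: 3×0 + 14×4 + 1×1 + 3×2 + 19×2 = 101
Proposal E: 3×4 + 14×0 + 1×0 + 3×4 + 19×4 = 100

Proposal D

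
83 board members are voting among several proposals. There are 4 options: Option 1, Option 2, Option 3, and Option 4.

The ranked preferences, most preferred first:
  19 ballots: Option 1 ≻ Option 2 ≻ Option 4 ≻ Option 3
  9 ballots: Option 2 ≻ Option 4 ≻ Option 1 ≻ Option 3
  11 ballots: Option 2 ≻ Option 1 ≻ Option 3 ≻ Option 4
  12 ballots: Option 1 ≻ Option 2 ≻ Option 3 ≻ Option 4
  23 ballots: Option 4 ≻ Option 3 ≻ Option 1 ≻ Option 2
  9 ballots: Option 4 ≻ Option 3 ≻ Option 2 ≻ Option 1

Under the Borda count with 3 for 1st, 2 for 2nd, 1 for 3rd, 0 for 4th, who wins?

Option 1: 19×3 + 9×1 + 11×2 + 12×3 + 23×1 + 9×0 = 147
Option 2: 19×2 + 9×3 + 11×3 + 12×2 + 23×0 + 9×1 = 131
Option 3: 19×0 + 9×0 + 11×1 + 12×1 + 23×2 + 9×2 = 87
Option 4: 19×1 + 9×2 + 11×0 + 12×0 + 23×3 + 9×3 = 133

Option 1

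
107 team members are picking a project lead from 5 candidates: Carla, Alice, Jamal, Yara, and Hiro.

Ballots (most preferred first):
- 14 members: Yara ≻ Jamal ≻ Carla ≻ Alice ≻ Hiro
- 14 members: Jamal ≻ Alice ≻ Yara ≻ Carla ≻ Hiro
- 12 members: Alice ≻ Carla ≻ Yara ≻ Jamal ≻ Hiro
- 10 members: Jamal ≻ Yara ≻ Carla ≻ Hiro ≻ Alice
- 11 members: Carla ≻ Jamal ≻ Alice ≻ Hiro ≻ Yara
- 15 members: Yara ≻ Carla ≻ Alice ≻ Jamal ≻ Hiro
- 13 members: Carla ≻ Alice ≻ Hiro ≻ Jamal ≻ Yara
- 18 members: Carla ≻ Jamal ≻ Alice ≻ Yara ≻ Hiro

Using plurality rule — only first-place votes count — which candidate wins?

First-place votes: Carla 42, Alice 12, Jamal 24, Yara 29, Hiro 0.

Carla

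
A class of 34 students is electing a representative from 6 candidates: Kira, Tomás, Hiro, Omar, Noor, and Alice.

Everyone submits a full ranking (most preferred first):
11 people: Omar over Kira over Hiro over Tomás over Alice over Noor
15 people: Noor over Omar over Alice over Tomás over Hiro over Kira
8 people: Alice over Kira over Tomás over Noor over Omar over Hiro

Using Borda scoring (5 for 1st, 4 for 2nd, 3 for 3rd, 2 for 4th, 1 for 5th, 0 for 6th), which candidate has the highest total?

Omar

Kira: 11×4 + 15×0 + 8×4 = 76
Tomás: 11×2 + 15×2 + 8×3 = 76
Hiro: 11×3 + 15×1 + 8×0 = 48
Omar: 11×5 + 15×4 + 8×1 = 123
Noor: 11×0 + 15×5 + 8×2 = 91
Alice: 11×1 + 15×3 + 8×5 = 96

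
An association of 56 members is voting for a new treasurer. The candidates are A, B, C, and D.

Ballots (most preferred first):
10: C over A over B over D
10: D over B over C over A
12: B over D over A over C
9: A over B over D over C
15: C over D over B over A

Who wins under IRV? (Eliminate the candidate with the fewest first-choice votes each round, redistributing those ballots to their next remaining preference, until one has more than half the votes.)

B

Round 1: A 9, B 12, C 25, D 10. A eliminated.
Round 2: B 21, C 25, D 10. D eliminated.
Round 3: B 31, C 25. B has a majority (≥29).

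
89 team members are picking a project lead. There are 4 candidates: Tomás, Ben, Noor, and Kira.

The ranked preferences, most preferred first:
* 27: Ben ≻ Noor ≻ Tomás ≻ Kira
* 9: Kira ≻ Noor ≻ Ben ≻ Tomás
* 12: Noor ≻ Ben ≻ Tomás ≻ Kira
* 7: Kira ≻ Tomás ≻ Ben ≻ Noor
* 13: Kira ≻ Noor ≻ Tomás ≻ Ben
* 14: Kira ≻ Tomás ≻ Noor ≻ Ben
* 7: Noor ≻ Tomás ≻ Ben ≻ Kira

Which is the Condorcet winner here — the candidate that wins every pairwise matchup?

Noor vs Tomás: 68–21
Noor vs Ben: 55–34
Noor vs Kira: 46–43
Noor beats every other candidate.

Noor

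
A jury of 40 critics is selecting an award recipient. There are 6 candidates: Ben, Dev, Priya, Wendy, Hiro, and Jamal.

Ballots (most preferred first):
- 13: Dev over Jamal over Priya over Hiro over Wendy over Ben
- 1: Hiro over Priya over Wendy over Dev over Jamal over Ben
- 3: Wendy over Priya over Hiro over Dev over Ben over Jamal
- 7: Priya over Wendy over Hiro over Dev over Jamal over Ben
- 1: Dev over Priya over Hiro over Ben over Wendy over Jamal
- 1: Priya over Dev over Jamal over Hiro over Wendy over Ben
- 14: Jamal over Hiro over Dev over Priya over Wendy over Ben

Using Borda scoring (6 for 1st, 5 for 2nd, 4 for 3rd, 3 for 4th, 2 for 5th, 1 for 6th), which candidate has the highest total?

Ben: 13×1 + 1×1 + 3×2 + 7×1 + 1×3 + 1×1 + 14×1 = 45
Dev: 13×6 + 1×3 + 3×3 + 7×3 + 1×6 + 1×5 + 14×4 = 178
Priya: 13×4 + 1×5 + 3×5 + 7×6 + 1×5 + 1×6 + 14×3 = 167
Wendy: 13×2 + 1×4 + 3×6 + 7×5 + 1×2 + 1×2 + 14×2 = 115
Hiro: 13×3 + 1×6 + 3×4 + 7×4 + 1×4 + 1×3 + 14×5 = 162
Jamal: 13×5 + 1×2 + 3×1 + 7×2 + 1×1 + 1×4 + 14×6 = 173

Dev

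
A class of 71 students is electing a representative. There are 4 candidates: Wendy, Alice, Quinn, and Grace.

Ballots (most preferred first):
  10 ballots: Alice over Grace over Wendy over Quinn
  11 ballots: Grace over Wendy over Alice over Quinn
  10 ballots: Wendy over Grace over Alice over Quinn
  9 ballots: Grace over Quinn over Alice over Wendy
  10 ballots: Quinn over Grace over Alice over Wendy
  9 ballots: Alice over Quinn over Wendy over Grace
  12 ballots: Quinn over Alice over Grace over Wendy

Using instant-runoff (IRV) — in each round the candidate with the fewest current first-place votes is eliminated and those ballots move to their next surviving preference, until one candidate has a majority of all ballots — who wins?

Round 1: Wendy 10, Alice 19, Quinn 22, Grace 20. Wendy eliminated.
Round 2: Alice 19, Quinn 22, Grace 30. Alice eliminated.
Round 3: Quinn 31, Grace 40. Grace has a majority (≥36).

Grace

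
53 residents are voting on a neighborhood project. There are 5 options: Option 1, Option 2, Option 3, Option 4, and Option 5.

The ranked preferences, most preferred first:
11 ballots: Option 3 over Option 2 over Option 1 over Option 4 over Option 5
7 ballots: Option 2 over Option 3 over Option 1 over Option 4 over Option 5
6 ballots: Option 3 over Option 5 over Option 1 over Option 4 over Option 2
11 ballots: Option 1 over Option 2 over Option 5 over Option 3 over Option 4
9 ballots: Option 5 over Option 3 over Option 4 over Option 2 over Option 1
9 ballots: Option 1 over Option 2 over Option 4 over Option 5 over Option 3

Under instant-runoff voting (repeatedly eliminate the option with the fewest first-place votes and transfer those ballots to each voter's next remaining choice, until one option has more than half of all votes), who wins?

Option 3

Round 1: Option 1 20, Option 2 7, Option 3 17, Option 4 0, Option 5 9. Option 4 eliminated.
Round 2: Option 1 20, Option 2 7, Option 3 17, Option 5 9. Option 2 eliminated.
Round 3: Option 1 20, Option 3 24, Option 5 9. Option 5 eliminated.
Round 4: Option 1 20, Option 3 33. Option 3 has a majority (≥27).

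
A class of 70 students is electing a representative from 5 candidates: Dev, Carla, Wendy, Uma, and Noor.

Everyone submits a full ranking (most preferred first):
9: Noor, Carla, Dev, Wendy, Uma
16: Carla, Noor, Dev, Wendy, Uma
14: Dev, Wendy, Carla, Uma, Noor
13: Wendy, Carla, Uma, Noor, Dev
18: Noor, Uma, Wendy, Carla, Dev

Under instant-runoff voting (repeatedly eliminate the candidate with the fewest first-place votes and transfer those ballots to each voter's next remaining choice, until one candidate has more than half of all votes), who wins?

Round 1: Dev 14, Carla 16, Wendy 13, Uma 0, Noor 27. Uma eliminated.
Round 2: Dev 14, Carla 16, Wendy 13, Noor 27. Wendy eliminated.
Round 3: Dev 14, Carla 29, Noor 27. Dev eliminated.
Round 4: Carla 43, Noor 27. Carla has a majority (≥36).

Carla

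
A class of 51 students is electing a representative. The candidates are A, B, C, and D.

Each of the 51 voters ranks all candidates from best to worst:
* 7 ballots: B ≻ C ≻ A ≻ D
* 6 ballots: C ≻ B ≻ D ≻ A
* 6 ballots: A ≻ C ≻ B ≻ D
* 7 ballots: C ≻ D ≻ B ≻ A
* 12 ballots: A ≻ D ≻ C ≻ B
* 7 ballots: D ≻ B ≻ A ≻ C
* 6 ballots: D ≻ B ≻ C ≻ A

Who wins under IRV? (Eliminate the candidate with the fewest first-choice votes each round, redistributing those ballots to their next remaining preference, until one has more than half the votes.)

Round 1: A 18, B 7, C 13, D 13. B eliminated.
Round 2: A 18, C 20, D 13. D eliminated.
Round 3: A 25, C 26. C has a majority (≥26).

C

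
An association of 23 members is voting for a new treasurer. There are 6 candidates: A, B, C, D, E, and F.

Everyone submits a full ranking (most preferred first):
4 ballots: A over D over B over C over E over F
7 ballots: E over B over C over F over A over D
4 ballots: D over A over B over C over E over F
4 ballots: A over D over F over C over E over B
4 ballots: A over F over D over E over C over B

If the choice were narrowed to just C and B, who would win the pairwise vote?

C is ranked above B on 8 ballots; B above C on 15.

B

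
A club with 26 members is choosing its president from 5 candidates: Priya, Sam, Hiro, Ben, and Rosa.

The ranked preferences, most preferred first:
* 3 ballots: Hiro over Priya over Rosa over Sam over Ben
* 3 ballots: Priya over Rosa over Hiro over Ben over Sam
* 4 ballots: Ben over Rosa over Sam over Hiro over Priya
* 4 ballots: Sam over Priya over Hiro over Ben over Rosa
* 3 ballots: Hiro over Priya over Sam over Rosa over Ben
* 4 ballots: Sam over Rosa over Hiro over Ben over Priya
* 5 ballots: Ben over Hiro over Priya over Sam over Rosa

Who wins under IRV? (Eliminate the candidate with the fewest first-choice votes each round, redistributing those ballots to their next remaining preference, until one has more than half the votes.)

Round 1: Priya 3, Sam 8, Hiro 6, Ben 9, Rosa 0. Rosa eliminated.
Round 2: Priya 3, Sam 8, Hiro 6, Ben 9. Priya eliminated.
Round 3: Sam 8, Hiro 9, Ben 9. Sam eliminated.
Round 4: Hiro 17, Ben 9. Hiro has a majority (≥14).

Hiro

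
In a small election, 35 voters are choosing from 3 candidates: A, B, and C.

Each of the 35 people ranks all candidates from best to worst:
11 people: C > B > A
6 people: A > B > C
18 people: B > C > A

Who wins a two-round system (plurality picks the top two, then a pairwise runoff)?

Round 1 first-place votes: A 6, B 18, C 11. B and C advance.
Runoff: B is ranked above C on 24 ballots, C above B on 11.

B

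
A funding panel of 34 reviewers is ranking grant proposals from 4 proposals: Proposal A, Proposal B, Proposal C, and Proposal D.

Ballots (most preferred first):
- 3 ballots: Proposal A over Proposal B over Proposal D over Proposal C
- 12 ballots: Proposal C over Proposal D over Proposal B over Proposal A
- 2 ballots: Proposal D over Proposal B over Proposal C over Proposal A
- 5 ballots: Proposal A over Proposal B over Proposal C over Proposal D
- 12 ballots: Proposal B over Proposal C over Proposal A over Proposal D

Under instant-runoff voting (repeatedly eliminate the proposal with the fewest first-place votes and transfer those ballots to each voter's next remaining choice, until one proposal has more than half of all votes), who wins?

Proposal B

Round 1: Proposal A 8, Proposal B 12, Proposal C 12, Proposal D 2. Proposal D eliminated.
Round 2: Proposal A 8, Proposal B 14, Proposal C 12. Proposal A eliminated.
Round 3: Proposal B 22, Proposal C 12. Proposal B has a majority (≥18).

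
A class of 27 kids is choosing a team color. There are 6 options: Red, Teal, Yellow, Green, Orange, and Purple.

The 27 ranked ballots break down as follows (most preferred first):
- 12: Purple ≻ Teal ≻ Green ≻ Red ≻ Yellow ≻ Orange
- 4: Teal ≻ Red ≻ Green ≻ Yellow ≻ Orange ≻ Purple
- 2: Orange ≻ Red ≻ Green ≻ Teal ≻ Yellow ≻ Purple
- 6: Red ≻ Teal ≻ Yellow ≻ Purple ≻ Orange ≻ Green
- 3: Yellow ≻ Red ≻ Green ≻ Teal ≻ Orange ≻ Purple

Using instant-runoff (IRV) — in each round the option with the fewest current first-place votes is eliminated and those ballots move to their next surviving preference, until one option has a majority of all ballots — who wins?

Red

Round 1: Red 6, Teal 4, Yellow 3, Green 0, Orange 2, Purple 12. Green eliminated.
Round 2: Red 6, Teal 4, Yellow 3, Orange 2, Purple 12. Orange eliminated.
Round 3: Red 8, Teal 4, Yellow 3, Purple 12. Yellow eliminated.
Round 4: Red 11, Teal 4, Purple 12. Teal eliminated.
Round 5: Red 15, Purple 12. Red has a majority (≥14).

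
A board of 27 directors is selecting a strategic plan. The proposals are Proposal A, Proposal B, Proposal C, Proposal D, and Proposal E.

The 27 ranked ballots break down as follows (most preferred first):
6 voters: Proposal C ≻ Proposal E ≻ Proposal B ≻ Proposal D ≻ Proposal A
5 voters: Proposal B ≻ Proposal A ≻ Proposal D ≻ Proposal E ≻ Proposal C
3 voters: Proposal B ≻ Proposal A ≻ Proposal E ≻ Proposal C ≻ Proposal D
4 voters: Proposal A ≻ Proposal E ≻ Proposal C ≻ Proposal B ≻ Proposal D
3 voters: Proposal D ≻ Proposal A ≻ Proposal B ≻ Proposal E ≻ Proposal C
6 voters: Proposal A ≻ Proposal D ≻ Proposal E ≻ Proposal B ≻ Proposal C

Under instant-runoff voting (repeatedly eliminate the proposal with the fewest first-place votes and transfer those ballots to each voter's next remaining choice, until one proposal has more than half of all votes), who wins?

Proposal B

Round 1: Proposal A 10, Proposal B 8, Proposal C 6, Proposal D 3, Proposal E 0. Proposal E eliminated.
Round 2: Proposal A 10, Proposal B 8, Proposal C 6, Proposal D 3. Proposal D eliminated.
Round 3: Proposal A 13, Proposal B 8, Proposal C 6. Proposal C eliminated.
Round 4: Proposal A 13, Proposal B 14. Proposal B has a majority (≥14).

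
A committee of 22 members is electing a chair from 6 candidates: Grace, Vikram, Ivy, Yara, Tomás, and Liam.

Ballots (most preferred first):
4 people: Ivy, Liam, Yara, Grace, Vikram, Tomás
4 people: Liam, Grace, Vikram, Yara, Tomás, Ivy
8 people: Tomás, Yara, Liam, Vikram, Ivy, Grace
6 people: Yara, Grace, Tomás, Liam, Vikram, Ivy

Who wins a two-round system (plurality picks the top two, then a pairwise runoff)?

Yara

Round 1 first-place votes: Grace 0, Vikram 0, Ivy 4, Yara 6, Tomás 8, Liam 4. Tomás and Yara advance.
Runoff: Tomás is ranked above Yara on 8 ballots, Yara above Tomás on 14.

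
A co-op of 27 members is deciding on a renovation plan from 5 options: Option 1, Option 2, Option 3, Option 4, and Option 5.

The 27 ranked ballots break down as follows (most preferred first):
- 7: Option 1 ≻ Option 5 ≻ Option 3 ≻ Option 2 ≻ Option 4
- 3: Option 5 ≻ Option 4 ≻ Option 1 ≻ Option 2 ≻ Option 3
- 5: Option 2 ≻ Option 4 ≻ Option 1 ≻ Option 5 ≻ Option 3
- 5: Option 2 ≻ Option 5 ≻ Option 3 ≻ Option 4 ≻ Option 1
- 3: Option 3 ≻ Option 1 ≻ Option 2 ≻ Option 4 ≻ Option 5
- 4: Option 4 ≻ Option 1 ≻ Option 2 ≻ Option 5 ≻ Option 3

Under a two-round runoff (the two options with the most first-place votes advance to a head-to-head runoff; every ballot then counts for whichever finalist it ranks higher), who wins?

Option 1

Round 1 first-place votes: Option 1 7, Option 2 10, Option 3 3, Option 4 4, Option 5 3. Option 2 and Option 1 advance.
Runoff: Option 2 is ranked above Option 1 on 10 ballots, Option 1 above Option 2 on 17.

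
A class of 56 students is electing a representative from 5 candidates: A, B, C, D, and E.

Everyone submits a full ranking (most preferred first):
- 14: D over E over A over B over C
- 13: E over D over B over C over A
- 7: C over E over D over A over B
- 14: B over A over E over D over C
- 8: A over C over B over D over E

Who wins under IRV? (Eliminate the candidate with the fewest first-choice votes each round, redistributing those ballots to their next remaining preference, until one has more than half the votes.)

Round 1: A 8, B 14, C 7, D 14, E 13. C eliminated.
Round 2: A 8, B 14, D 14, E 20. A eliminated.
Round 3: B 22, D 14, E 20. D eliminated.
Round 4: B 22, E 34. E has a majority (≥29).

E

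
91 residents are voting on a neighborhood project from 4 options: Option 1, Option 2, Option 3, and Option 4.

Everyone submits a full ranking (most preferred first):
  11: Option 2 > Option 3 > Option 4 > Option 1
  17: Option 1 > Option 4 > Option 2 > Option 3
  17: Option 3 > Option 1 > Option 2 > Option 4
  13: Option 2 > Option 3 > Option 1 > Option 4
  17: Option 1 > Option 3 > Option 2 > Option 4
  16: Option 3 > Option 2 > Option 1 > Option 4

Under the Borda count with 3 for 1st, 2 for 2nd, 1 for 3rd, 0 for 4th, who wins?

Option 3

Option 1: 11×0 + 17×3 + 17×2 + 13×1 + 17×3 + 16×1 = 165
Option 2: 11×3 + 17×1 + 17×1 + 13×3 + 17×1 + 16×2 = 155
Option 3: 11×2 + 17×0 + 17×3 + 13×2 + 17×2 + 16×3 = 181
Option 4: 11×1 + 17×2 + 17×0 + 13×0 + 17×0 + 16×0 = 45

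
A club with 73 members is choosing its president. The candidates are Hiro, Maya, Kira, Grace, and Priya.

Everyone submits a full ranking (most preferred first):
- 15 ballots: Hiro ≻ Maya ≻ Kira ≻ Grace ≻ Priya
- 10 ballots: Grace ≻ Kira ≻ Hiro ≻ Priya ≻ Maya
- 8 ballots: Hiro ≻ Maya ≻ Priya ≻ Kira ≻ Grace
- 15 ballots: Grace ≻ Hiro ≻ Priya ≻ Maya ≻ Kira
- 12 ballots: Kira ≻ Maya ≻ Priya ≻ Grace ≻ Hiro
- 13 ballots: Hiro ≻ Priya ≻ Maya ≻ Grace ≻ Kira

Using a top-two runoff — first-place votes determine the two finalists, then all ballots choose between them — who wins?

Grace

Round 1 first-place votes: Hiro 36, Maya 0, Kira 12, Grace 25, Priya 0. Hiro and Grace advance.
Runoff: Hiro is ranked above Grace on 36 ballots, Grace above Hiro on 37.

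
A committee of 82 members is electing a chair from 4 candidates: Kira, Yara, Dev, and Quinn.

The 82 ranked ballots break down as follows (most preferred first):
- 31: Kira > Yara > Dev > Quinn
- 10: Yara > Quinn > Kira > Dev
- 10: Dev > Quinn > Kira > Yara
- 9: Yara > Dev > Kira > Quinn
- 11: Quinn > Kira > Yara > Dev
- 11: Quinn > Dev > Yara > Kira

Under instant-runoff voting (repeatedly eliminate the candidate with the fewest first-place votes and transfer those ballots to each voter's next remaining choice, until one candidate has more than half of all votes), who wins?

Quinn

Round 1: Kira 31, Yara 19, Dev 10, Quinn 22. Dev eliminated.
Round 2: Kira 31, Yara 19, Quinn 32. Yara eliminated.
Round 3: Kira 40, Quinn 42. Quinn has a majority (≥42).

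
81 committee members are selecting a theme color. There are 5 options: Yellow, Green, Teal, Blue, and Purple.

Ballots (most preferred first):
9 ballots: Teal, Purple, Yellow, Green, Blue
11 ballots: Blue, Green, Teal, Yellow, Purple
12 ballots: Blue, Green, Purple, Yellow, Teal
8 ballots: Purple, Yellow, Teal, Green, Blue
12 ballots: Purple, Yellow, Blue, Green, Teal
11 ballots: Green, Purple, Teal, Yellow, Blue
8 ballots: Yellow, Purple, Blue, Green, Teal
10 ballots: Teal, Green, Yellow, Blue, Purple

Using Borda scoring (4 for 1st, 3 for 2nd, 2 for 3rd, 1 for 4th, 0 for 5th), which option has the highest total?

Yellow: 9×2 + 11×1 + 12×1 + 8×3 + 12×3 + 11×1 + 8×4 + 10×2 = 164
Green: 9×1 + 11×3 + 12×3 + 8×1 + 12×1 + 11×4 + 8×1 + 10×3 = 180
Teal: 9×4 + 11×2 + 12×0 + 8×2 + 12×0 + 11×2 + 8×0 + 10×4 = 136
Blue: 9×0 + 11×4 + 12×4 + 8×0 + 12×2 + 11×0 + 8×2 + 10×1 = 142
Purple: 9×3 + 11×0 + 12×2 + 8×4 + 12×4 + 11×3 + 8×3 + 10×0 = 188

Purple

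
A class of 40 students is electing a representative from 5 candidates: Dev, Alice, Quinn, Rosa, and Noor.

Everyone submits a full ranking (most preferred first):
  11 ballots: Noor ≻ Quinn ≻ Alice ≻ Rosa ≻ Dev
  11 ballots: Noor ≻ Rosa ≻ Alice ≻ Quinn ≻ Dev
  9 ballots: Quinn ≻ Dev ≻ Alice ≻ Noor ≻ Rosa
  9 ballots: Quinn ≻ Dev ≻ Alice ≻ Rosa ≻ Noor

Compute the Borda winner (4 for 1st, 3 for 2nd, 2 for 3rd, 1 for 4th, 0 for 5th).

Dev: 11×0 + 11×0 + 9×3 + 9×3 = 54
Alice: 11×2 + 11×2 + 9×2 + 9×2 = 80
Quinn: 11×3 + 11×1 + 9×4 + 9×4 = 116
Rosa: 11×1 + 11×3 + 9×0 + 9×1 = 53
Noor: 11×4 + 11×4 + 9×1 + 9×0 = 97

Quinn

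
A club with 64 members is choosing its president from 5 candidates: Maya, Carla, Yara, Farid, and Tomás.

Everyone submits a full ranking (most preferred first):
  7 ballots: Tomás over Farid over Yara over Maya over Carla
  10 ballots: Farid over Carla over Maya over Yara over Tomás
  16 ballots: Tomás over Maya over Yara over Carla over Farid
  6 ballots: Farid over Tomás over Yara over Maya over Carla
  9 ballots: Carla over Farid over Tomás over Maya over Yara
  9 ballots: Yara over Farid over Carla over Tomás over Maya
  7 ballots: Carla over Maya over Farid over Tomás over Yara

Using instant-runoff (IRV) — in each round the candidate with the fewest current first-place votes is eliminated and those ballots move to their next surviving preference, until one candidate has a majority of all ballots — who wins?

Round 1: Maya 0, Carla 16, Yara 9, Farid 16, Tomás 23. Maya eliminated.
Round 2: Carla 16, Yara 9, Farid 16, Tomás 23. Yara eliminated.
Round 3: Carla 16, Farid 25, Tomás 23. Carla eliminated.
Round 4: Farid 41, Tomás 23. Farid has a majority (≥33).

Farid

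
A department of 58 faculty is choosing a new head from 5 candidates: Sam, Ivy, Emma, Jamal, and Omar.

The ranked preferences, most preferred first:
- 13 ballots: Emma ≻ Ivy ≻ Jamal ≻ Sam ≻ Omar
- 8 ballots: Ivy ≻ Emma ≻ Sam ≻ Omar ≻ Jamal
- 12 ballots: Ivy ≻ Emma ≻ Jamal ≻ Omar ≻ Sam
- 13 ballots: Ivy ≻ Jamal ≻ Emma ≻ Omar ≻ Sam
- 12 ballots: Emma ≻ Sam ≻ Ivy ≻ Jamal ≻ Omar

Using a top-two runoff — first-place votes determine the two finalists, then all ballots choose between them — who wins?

Round 1 first-place votes: Sam 0, Ivy 33, Emma 25, Jamal 0, Omar 0. Ivy and Emma advance.
Runoff: Ivy is ranked above Emma on 33 ballots, Emma above Ivy on 25.

Ivy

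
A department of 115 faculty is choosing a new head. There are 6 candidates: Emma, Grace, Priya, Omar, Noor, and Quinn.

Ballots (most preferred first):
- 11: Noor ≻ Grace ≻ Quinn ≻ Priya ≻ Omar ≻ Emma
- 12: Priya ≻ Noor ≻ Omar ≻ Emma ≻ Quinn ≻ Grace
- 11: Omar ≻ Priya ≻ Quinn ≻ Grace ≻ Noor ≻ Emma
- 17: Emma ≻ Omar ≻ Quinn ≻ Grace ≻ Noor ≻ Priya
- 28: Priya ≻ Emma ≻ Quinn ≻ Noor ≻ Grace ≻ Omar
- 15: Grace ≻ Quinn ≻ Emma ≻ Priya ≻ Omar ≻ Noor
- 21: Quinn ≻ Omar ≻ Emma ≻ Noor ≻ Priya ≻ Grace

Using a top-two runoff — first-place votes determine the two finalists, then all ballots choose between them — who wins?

Round 1 first-place votes: Emma 17, Grace 15, Priya 40, Omar 11, Noor 11, Quinn 21. Priya and Quinn advance.
Runoff: Priya is ranked above Quinn on 51 ballots, Quinn above Priya on 64.

Quinn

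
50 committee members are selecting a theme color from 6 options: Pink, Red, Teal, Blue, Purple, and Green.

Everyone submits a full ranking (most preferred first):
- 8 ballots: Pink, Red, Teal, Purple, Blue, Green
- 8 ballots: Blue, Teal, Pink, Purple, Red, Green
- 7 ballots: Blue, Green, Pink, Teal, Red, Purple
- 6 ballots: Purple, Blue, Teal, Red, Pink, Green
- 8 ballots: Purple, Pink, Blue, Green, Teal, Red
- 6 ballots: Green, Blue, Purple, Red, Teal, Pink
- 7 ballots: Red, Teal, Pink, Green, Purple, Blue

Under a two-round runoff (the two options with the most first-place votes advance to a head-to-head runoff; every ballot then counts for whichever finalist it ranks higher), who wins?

Round 1 first-place votes: Pink 8, Red 7, Teal 0, Blue 15, Purple 14, Green 6. Blue and Purple advance.
Runoff: Blue is ranked above Purple on 21 ballots, Purple above Blue on 29.

Purple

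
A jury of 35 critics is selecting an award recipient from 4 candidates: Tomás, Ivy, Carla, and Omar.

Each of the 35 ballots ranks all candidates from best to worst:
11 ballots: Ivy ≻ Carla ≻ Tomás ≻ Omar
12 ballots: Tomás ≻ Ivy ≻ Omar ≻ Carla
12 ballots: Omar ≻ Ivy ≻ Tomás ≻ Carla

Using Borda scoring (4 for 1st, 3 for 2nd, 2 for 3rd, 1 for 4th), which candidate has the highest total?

Ivy

Tomás: 11×2 + 12×4 + 12×2 = 94
Ivy: 11×4 + 12×3 + 12×3 = 116
Carla: 11×3 + 12×1 + 12×1 = 57
Omar: 11×1 + 12×2 + 12×4 = 83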